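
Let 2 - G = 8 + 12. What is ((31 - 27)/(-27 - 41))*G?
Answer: 18/17 ≈ 1.0588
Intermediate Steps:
G = -18 (G = 2 - (8 + 12) = 2 - 1*20 = 2 - 20 = -18)
((31 - 27)/(-27 - 41))*G = ((31 - 27)/(-27 - 41))*(-18) = (4/(-68))*(-18) = (4*(-1/68))*(-18) = -1/17*(-18) = 18/17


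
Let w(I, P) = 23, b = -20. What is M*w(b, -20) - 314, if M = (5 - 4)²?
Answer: -291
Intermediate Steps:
M = 1 (M = 1² = 1)
M*w(b, -20) - 314 = 1*23 - 314 = 23 - 314 = -291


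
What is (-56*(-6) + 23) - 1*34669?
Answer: -34310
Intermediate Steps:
(-56*(-6) + 23) - 1*34669 = (336 + 23) - 34669 = 359 - 34669 = -34310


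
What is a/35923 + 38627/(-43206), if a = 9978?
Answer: -50341487/81688902 ≈ -0.61626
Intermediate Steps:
a/35923 + 38627/(-43206) = 9978/35923 + 38627/(-43206) = 9978*(1/35923) + 38627*(-1/43206) = 9978/35923 - 2033/2274 = -50341487/81688902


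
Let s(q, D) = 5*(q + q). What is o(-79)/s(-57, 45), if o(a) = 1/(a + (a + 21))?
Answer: 1/78090 ≈ 1.2806e-5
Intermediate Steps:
s(q, D) = 10*q (s(q, D) = 5*(2*q) = 10*q)
o(a) = 1/(21 + 2*a) (o(a) = 1/(a + (21 + a)) = 1/(21 + 2*a))
o(-79)/s(-57, 45) = 1/((21 + 2*(-79))*((10*(-57)))) = 1/((21 - 158)*(-570)) = -1/570/(-137) = -1/137*(-1/570) = 1/78090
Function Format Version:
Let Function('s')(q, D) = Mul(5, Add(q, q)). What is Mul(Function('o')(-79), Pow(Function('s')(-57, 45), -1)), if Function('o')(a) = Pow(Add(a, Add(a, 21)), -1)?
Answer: Rational(1, 78090) ≈ 1.2806e-5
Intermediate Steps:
Function('s')(q, D) = Mul(10, q) (Function('s')(q, D) = Mul(5, Mul(2, q)) = Mul(10, q))
Function('o')(a) = Pow(Add(21, Mul(2, a)), -1) (Function('o')(a) = Pow(Add(a, Add(21, a)), -1) = Pow(Add(21, Mul(2, a)), -1))
Mul(Function('o')(-79), Pow(Function('s')(-57, 45), -1)) = Mul(Pow(Add(21, Mul(2, -79)), -1), Pow(Mul(10, -57), -1)) = Mul(Pow(Add(21, -158), -1), Pow(-570, -1)) = Mul(Pow(-137, -1), Rational(-1, 570)) = Mul(Rational(-1, 137), Rational(-1, 570)) = Rational(1, 78090)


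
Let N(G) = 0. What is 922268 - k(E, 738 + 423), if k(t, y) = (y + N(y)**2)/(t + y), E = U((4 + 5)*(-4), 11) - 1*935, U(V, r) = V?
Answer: 175229759/190 ≈ 9.2226e+5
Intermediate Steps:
E = -971 (E = (4 + 5)*(-4) - 1*935 = 9*(-4) - 935 = -36 - 935 = -971)
k(t, y) = y/(t + y) (k(t, y) = (y + 0**2)/(t + y) = (y + 0)/(t + y) = y/(t + y))
922268 - k(E, 738 + 423) = 922268 - (738 + 423)/(-971 + (738 + 423)) = 922268 - 1161/(-971 + 1161) = 922268 - 1161/190 = 175229759/190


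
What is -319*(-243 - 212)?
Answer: 145145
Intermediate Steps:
-319*(-243 - 212) = -319*(-455) = 145145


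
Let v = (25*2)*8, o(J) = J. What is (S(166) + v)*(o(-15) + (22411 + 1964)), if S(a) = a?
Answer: 13787760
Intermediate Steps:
v = 400 (v = 50*8 = 400)
(S(166) + v)*(o(-15) + (22411 + 1964)) = (166 + 400)*(-15 + (22411 + 1964)) = 566*(-15 + 24375) = 566*24360 = 13787760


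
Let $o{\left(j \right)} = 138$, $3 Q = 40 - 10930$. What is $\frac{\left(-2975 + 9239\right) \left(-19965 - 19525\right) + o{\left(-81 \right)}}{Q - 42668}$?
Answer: $\frac{123682611}{23149} \approx 5342.9$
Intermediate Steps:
$Q = -3630$ ($Q = \frac{40 - 10930}{3} = \frac{1}{3} \left(-10890\right) = -3630$)
$\frac{\left(-2975 + 9239\right) \left(-19965 - 19525\right) + o{\left(-81 \right)}}{Q - 42668} = \frac{\left(-2975 + 9239\right) \left(-19965 - 19525\right) + 138}{-3630 - 42668} = \frac{6264 \left(-39490\right) + 138}{-46298} = \left(-247365360 + 138\right) \left(- \frac{1}{46298}\right) = \left(-247365222\right) \left(- \frac{1}{46298}\right) = \frac{123682611}{23149}$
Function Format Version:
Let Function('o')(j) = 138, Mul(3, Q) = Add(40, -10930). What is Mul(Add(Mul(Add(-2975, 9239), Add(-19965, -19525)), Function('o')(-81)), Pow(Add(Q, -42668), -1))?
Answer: Rational(123682611, 23149) ≈ 5342.9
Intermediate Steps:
Q = -3630 (Q = Mul(Rational(1, 3), Add(40, -10930)) = Mul(Rational(1, 3), -10890) = -3630)
Mul(Add(Mul(Add(-2975, 9239), Add(-19965, -19525)), Function('o')(-81)), Pow(Add(Q, -42668), -1)) = Mul(Add(Mul(Add(-2975, 9239), Add(-19965, -19525)), 138), Pow(Add(-3630, -42668), -1)) = Mul(Add(Mul(6264, -39490), 138), Pow(-46298, -1)) = Mul(Add(-247365360, 138), Rational(-1, 46298)) = Mul(-247365222, Rational(-1, 46298)) = Rational(123682611, 23149)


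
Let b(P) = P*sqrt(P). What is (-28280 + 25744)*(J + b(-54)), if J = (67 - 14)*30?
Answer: -4032240 + 410832*I*sqrt(6) ≈ -4.0322e+6 + 1.0063e+6*I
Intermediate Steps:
J = 1590 (J = 53*30 = 1590)
b(P) = P**(3/2)
(-28280 + 25744)*(J + b(-54)) = (-28280 + 25744)*(1590 + (-54)**(3/2)) = -2536*(1590 - 162*I*sqrt(6)) = -4032240 + 410832*I*sqrt(6)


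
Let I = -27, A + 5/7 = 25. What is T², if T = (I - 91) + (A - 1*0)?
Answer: 430336/49 ≈ 8782.4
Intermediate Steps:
A = 170/7 (A = -5/7 + 25 = 170/7 ≈ 24.286)
T = -656/7 (T = (-27 - 91) + (170/7 - 1*0) = -118 + (170/7 + 0) = -118 + 170/7 = -656/7 ≈ -93.714)
T² = (-656/7)² = 430336/49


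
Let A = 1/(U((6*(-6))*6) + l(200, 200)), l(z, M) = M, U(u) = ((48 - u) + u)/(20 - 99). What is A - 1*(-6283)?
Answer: 98969895/15752 ≈ 6283.0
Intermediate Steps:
U(u) = -48/79 (U(u) = 48/(-79) = 48*(-1/79) = -48/79)
A = 79/15752 (A = 1/(-48/79 + 200) = 1/(15752/79) = 79/15752 ≈ 0.0050152)
A - 1*(-6283) = 79/15752 - 1*(-6283) = 79/15752 + 6283 = 98969895/15752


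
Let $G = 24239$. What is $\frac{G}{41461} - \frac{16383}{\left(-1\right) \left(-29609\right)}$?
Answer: $\frac{38436988}{1227618749} \approx 0.03131$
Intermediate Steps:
$\frac{G}{41461} - \frac{16383}{\left(-1\right) \left(-29609\right)} = \frac{24239}{41461} - \frac{16383}{\left(-1\right) \left(-29609\right)} = 24239 \cdot \frac{1}{41461} - \frac{16383}{29609} = \frac{24239}{41461} - \frac{16383}{29609} = \frac{38436988}{1227618749}$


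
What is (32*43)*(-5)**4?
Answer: 860000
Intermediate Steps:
(32*43)*(-5)**4 = 1376*625 = 860000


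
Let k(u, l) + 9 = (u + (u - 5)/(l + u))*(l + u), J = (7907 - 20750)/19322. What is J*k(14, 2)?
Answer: -1438416/9661 ≈ -148.89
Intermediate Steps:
J = -12843/19322 (J = -12843*1/19322 = -12843/19322 ≈ -0.66468)
k(u, l) = -9 + (l + u)*(u + (-5 + u)/(l + u)) (k(u, l) = -9 + (u + (u - 5)/(l + u))*(l + u) = -9 + (u + (-5 + u)/(l + u))*(l + u) = -9 + (l + u)*(u + (-5 + u)/(l + u)))
J*k(14, 2) = -12843*(-14 + 14 + 14² + 2*14)/19322 = -12843*(-14 + 14 + 196 + 28)/19322 = -12843/19322*224 = -1438416/9661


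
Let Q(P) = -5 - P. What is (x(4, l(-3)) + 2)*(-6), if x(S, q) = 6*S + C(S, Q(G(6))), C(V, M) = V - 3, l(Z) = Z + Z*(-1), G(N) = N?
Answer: -162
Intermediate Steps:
l(Z) = 0 (l(Z) = Z - Z = 0)
C(V, M) = -3 + V
x(S, q) = -3 + 7*S (x(S, q) = 6*S + (-3 + S) = -3 + 7*S)
(x(4, l(-3)) + 2)*(-6) = ((-3 + 7*4) + 2)*(-6) = ((-3 + 28) + 2)*(-6) = (25 + 2)*(-6) = 27*(-6) = -162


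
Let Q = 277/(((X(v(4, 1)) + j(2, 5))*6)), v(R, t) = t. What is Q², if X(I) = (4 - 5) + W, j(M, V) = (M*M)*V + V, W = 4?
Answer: 76729/28224 ≈ 2.7186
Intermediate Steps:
j(M, V) = V + V*M² (j(M, V) = M²*V + V = V*M² + V = V + V*M²)
X(I) = 3 (X(I) = (4 - 5) + 4 = -1 + 4 = 3)
Q = 277/168 (Q = 277/(((3 + 5*(1 + 2²))*6)) = 277/(((3 + 5*(1 + 4))*6)) = 277/(((3 + 5*5)*6)) = 277/(((3 + 25)*6)) = 277/((28*6)) = 277/168 ≈ 1.6488)
Q² = (277/168)² = 76729/28224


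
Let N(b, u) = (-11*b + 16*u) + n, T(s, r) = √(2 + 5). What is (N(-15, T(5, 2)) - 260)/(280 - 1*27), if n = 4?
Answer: -91/253 + 16*√7/253 ≈ -0.19236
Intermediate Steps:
T(s, r) = √7
N(b, u) = 4 - 11*b + 16*u (N(b, u) = (-11*b + 16*u) + 4 = 4 - 11*b + 16*u)
(N(-15, T(5, 2)) - 260)/(280 - 1*27) = ((4 - 11*(-15) + 16*√7) - 260)/(280 - 1*27) = ((4 + 165 + 16*√7) - 260)/(280 - 27) = ((169 + 16*√7) - 260)/253 = (-91 + 16*√7)*(1/253) = -91/253 + 16*√7/253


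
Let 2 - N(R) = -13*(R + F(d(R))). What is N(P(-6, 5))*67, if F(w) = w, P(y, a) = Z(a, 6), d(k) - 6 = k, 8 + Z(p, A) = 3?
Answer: -3350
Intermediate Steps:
Z(p, A) = -5 (Z(p, A) = -8 + 3 = -5)
d(k) = 6 + k
P(y, a) = -5
N(R) = 80 + 26*R (N(R) = 2 - (-13)*(R + (6 + R)) = 2 - (-13)*(6 + 2*R) = 2 - (-78 - 26*R) = 2 + (78 + 26*R) = 80 + 26*R)
N(P(-6, 5))*67 = (80 + 26*(-5))*67 = (80 - 130)*67 = -50*67 = -3350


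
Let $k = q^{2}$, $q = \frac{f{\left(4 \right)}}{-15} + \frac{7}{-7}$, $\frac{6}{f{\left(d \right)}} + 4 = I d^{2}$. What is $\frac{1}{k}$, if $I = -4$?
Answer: $\frac{28900}{28561} \approx 1.0119$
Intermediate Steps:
$f{\left(d \right)} = \frac{6}{-4 - 4 d^{2}}$
$q = - \frac{169}{170}$ ($q = \frac{\left(-3\right) \frac{1}{2 + 2 \cdot 4^{2}}}{-15} + \frac{7}{-7} = - \frac{3}{2 + 2 \cdot 16} \left(- \frac{1}{15}\right) + 7 \left(- \frac{1}{7}\right) = - \frac{3}{2 + 32} \left(- \frac{1}{15}\right) - 1 = - \frac{3}{34} \left(- \frac{1}{15}\right) - 1 = \left(-3\right) \frac{1}{34} \left(- \frac{1}{15}\right) - 1 = \left(- \frac{3}{34}\right) \left(- \frac{1}{15}\right) - 1 = \frac{1}{170} - 1 = - \frac{169}{170} \approx -0.99412$)
$k = \frac{28561}{28900}$ ($k = \left(- \frac{169}{170}\right)^{2} = \frac{28561}{28900} \approx 0.98827$)
$\frac{1}{k} = \frac{1}{\frac{28561}{28900}} = \frac{28900}{28561}$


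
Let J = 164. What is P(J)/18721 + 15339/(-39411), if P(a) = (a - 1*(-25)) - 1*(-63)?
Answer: -92409949/245937777 ≈ -0.37575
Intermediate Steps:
P(a) = 88 + a (P(a) = (a + 25) + 63 = (25 + a) + 63 = 88 + a)
P(J)/18721 + 15339/(-39411) = (88 + 164)/18721 + 15339/(-39411) = 252*(1/18721) + 15339*(-1/39411) = 252/18721 - 5113/13137 = -92409949/245937777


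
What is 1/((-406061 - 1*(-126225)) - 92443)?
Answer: -1/372279 ≈ -2.6862e-6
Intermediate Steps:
1/((-406061 - 1*(-126225)) - 92443) = 1/((-406061 + 126225) - 92443) = 1/(-279836 - 92443) = 1/(-372279) = -1/372279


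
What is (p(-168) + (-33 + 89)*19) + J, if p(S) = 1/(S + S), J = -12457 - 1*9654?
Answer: -7071793/336 ≈ -21047.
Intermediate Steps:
J = -22111 (J = -12457 - 9654 = -22111)
p(S) = 1/(2*S)
(p(-168) + (-33 + 89)*19) + J = ((1/2)/(-168) + (-33 + 89)*19) - 22111 = ((1/2)*(-1/168) + 56*19) - 22111 = (-1/336 + 1064) - 22111 = 357503/336 - 22111 = -7071793/336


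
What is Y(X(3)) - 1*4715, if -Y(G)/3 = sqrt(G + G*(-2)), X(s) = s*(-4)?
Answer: -4715 - 6*sqrt(3) ≈ -4725.4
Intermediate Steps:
X(s) = -4*s
Y(G) = -3*sqrt(-G) (Y(G) = -3*sqrt(G + G*(-2)) = -3*sqrt(G - 2*G) = -3*sqrt(-G))
Y(X(3)) - 1*4715 = -3*sqrt(12) - 1*4715 = -3*sqrt(12) - 4715 = -6*sqrt(3) - 4715 = -4715 - 6*sqrt(3)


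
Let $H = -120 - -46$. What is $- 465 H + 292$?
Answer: $34702$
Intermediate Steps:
$H = -74$ ($H = -120 + 46 = -74$)
$- 465 H + 292 = \left(-465\right) \left(-74\right) + 292 = 34410 + 292 = 34702$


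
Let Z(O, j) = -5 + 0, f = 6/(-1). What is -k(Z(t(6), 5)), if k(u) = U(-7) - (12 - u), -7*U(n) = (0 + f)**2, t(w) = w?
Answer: 155/7 ≈ 22.143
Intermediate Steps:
f = -6 (f = 6*(-1) = -6)
U(n) = -36/7 (U(n) = -(0 - 6)**2/7 = -1/7*(-6)**2 = -1/7*36 = -36/7)
Z(O, j) = -5
k(u) = -120/7 + u (k(u) = -36/7 - (12 - u) = -36/7 + (-12 + u) = -120/7 + u)
-k(Z(t(6), 5)) = -(-120/7 - 5) = -1*(-155/7) = 155/7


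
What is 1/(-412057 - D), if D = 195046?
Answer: -1/607103 ≈ -1.6472e-6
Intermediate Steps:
1/(-412057 - D) = 1/(-412057 - 1*195046) = 1/(-412057 - 195046) = 1/(-607103) = -1/607103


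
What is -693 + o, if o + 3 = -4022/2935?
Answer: -2046782/2935 ≈ -697.37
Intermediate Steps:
o = -12827/2935 (o = -3 - 4022/2935 = -12827/2935 ≈ -4.3704)
-693 + o = -693 - 12827/2935 = -2046782/2935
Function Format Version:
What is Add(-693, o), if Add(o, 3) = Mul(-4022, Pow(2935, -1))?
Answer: Rational(-2046782, 2935) ≈ -697.37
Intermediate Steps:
o = Rational(-12827, 2935) (o = Add(-3, Mul(-4022, Pow(2935, -1))) = Add(-3, Mul(-4022, Rational(1, 2935))) = Add(-3, Rational(-4022, 2935)) = Rational(-12827, 2935) ≈ -4.3704)
Add(-693, o) = Add(-693, Rational(-12827, 2935)) = Rational(-2046782, 2935)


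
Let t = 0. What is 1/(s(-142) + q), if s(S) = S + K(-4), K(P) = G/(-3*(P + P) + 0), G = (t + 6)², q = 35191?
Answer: 2/70101 ≈ 2.8530e-5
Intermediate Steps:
G = 36 (G = (0 + 6)² = 6² = 36)
K(P) = -6/P (K(P) = 36/(-3*(P + P) + 0) = 36/(-6*P + 0) = 36/((-6*P)) = 36*(-1/(6*P)) = -6/P)
s(S) = 3/2 + S (s(S) = S - 6/(-4) = S - 6*(-¼) = S + 3/2 = 3/2 + S)
1/(s(-142) + q) = 1/((3/2 - 142) + 35191) = 1/(-281/2 + 35191) = 1/(70101/2) = 2/70101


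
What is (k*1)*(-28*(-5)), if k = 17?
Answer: 2380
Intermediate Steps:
(k*1)*(-28*(-5)) = (17*1)*(-28*(-5)) = 17*140 = 2380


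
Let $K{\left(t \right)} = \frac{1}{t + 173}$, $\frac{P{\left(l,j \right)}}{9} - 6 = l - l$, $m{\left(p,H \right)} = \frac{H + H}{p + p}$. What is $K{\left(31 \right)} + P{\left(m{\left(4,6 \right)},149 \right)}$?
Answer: $\frac{11017}{204} \approx 54.005$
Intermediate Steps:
$m{\left(p,H \right)} = \frac{H}{p}$ ($m{\left(p,H \right)} = \frac{2 H}{2 p} = 2 H \frac{1}{2 p} = \frac{H}{p}$)
$P{\left(l,j \right)} = 54$ ($P{\left(l,j \right)} = 54 + 9 \left(l - l\right) = 54 + 9 \cdot 0 = 54 + 0 = 54$)
$K{\left(t \right)} = \frac{1}{173 + t}$
$K{\left(31 \right)} + P{\left(m{\left(4,6 \right)},149 \right)} = \frac{1}{173 + 31} + 54 = \frac{1}{204} + 54 = \frac{11017}{204}$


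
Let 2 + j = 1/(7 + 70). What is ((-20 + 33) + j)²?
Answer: 719104/5929 ≈ 121.29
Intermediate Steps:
j = -153/77 (j = -2 + 1/(7 + 70) = -2 + 1/77 = -153/77 ≈ -1.9870)
((-20 + 33) + j)² = ((-20 + 33) - 153/77)² = (13 - 153/77)² = (848/77)² = 719104/5929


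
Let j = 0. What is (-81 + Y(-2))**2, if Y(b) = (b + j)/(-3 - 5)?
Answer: 104329/16 ≈ 6520.6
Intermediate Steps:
Y(b) = -b/8 (Y(b) = (b + 0)/(-3 - 5) = b/(-8) = b*(-1/8) = -b/8)
(-81 + Y(-2))**2 = (-81 - 1/8*(-2))**2 = (-81 + 1/4)**2 = (-323/4)**2 = 104329/16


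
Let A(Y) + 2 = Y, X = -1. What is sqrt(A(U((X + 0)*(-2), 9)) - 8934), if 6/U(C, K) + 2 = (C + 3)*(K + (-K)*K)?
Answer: I*sqrt(292752839)/181 ≈ 94.531*I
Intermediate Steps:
U(C, K) = 6/(-2 + (3 + C)*(K - K**2)) (U(C, K) = 6/(-2 + (C + 3)*(K + (-K)*K)) = 6/(-2 + (3 + C)*(K - K**2)))
A(Y) = -2 + Y
sqrt(A(U((X + 0)*(-2), 9)) - 8934) = sqrt((-2 - 6/(2 - 3*9 + 3*9**2 + ((-1 + 0)*(-2))*9**2 - 1*(-1 + 0)*(-2)*9)) - 8934) = sqrt((-2 - 6/(2 - 27 + 3*81 - 1*(-2)*81 - 1*(-1*(-2))*9)) - 8934) = sqrt((-2 - 6/(2 - 27 + 243 + 2*81 - 1*2*9)) - 8934) = sqrt((-2 - 6/(2 - 27 + 243 + 162 - 18)) - 8934) = sqrt((-2 - 6/362) - 8934) = sqrt((-2 - 6*1/362) - 8934) = sqrt((-2 - 3/181) - 8934) = sqrt(-365/181 - 8934) = sqrt(-1617419/181) = I*sqrt(292752839)/181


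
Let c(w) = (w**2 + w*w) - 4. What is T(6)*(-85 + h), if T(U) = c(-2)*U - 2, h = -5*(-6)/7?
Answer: -12430/7 ≈ -1775.7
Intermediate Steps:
c(w) = -4 + 2*w**2 (c(w) = (w**2 + w**2) - 4 = 2*w**2 - 4 = -4 + 2*w**2)
h = 30/7 (h = 30*(1/7) = 30/7 ≈ 4.2857)
T(U) = -2 + 4*U (T(U) = (-4 + 2*(-2)**2)*U - 2 = (-4 + 2*4)*U - 2 = (-4 + 8)*U - 2 = 4*U - 2 = -2 + 4*U)
T(6)*(-85 + h) = (-2 + 4*6)*(-85 + 30/7) = (-2 + 24)*(-565/7) = 22*(-565/7) = -12430/7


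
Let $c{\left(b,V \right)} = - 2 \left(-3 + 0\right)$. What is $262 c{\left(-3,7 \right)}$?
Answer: $1572$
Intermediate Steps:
$c{\left(b,V \right)} = 6$ ($c{\left(b,V \right)} = \left(-2\right) \left(-3\right) = 6$)
$262 c{\left(-3,7 \right)} = 262 \cdot 6 = 1572$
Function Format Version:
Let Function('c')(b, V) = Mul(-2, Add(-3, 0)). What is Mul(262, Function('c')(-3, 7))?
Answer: 1572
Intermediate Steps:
Function('c')(b, V) = 6 (Function('c')(b, V) = Mul(-2, -3) = 6)
Mul(262, Function('c')(-3, 7)) = Mul(262, 6) = 1572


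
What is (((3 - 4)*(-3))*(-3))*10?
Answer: -90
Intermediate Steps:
(((3 - 4)*(-3))*(-3))*10 = (-1*(-3)*(-3))*10 = (3*(-3))*10 = -9*10 = -90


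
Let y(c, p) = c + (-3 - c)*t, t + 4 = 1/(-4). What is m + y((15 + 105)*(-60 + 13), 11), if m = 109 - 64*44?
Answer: -129217/4 ≈ -32304.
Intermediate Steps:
t = -17/4 (t = -4 + 1/(-4) = -4 + 1*(-¼) = -4 - ¼ = -17/4 ≈ -4.2500)
m = -2707 (m = 109 - 2816 = -2707)
y(c, p) = 51/4 + 21*c/4 (y(c, p) = c + (-3 - c)*(-17/4) = c + (51/4 + 17*c/4) = 51/4 + 21*c/4)
m + y((15 + 105)*(-60 + 13), 11) = -2707 + (51/4 + 21*((15 + 105)*(-60 + 13))/4) = -2707 + (51/4 + 21*(120*(-47))/4) = -2707 + (51/4 + (21/4)*(-5640)) = -2707 + (51/4 - 29610) = -2707 - 118389/4 = -129217/4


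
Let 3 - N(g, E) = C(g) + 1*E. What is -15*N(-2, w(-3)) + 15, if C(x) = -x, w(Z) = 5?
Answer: 75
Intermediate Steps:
N(g, E) = 3 + g - E (N(g, E) = 3 - (-g + 1*E) = 3 - (-g + E) = 3 - (E - g) = 3 + (g - E) = 3 + g - E)
-15*N(-2, w(-3)) + 15 = -15*(3 - 2 - 1*5) + 15 = -15*(3 - 2 - 5) + 15 = -15*(-4) + 15 = 60 + 15 = 75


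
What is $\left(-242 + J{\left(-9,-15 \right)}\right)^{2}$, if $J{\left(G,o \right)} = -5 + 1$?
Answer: $60516$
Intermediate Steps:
$J{\left(G,o \right)} = -4$
$\left(-242 + J{\left(-9,-15 \right)}\right)^{2} = \left(-242 - 4\right)^{2} = \left(-246\right)^{2} = 60516$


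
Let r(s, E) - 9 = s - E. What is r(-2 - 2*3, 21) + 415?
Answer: 395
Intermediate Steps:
r(s, E) = 9 + s - E (r(s, E) = 9 + (s - E) = 9 + s - E)
r(-2 - 2*3, 21) + 415 = (9 + (-2 - 2*3) - 1*21) + 415 = (9 + (-2 - 6) - 21) + 415 = (9 - 8 - 21) + 415 = -20 + 415 = 395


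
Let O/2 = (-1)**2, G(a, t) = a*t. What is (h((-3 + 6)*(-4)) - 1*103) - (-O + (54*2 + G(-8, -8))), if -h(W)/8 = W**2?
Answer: -1425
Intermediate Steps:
O = 2 (O = 2*(-1)**2 = 2*1 = 2)
h(W) = -8*W**2
(h((-3 + 6)*(-4)) - 1*103) - (-O + (54*2 + G(-8, -8))) = (-8*16*(-3 + 6)**2 - 1*103) - (-1*2 + (54*2 - 8*(-8))) = (-8*(3*(-4))**2 - 103) - (-2 + (108 + 64)) = (-8*(-12)**2 - 103) - (-2 + 172) = (-8*144 - 103) - 1*170 = (-1152 - 103) - 170 = -1255 - 170 = -1425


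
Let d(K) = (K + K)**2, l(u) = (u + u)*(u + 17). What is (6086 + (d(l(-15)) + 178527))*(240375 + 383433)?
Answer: 124145901504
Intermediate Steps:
l(u) = 2*u*(17 + u) (l(u) = (2*u)*(17 + u) = 2*u*(17 + u))
d(K) = 4*K**2 (d(K) = (2*K)**2 = 4*K**2)
(6086 + (d(l(-15)) + 178527))*(240375 + 383433) = (6086 + (4*(2*(-15)*(17 - 15))**2 + 178527))*(240375 + 383433) = (6086 + (4*(2*(-15)*2)**2 + 178527))*623808 = (6086 + (4*(-60)**2 + 178527))*623808 = (6086 + (4*3600 + 178527))*623808 = (6086 + (14400 + 178527))*623808 = (6086 + 192927)*623808 = 199013*623808 = 124145901504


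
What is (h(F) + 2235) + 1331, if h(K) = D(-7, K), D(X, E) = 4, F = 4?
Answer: 3570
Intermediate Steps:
h(K) = 4
(h(F) + 2235) + 1331 = (4 + 2235) + 1331 = 2239 + 1331 = 3570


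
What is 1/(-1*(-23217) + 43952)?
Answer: 1/67169 ≈ 1.4888e-5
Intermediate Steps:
1/(-1*(-23217) + 43952) = 1/(23217 + 43952) = 1/67169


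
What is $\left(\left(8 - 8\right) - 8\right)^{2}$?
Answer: $64$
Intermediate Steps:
$\left(\left(8 - 8\right) - 8\right)^{2} = \left(0 - 8\right)^{2} = \left(-8\right)^{2} = 64$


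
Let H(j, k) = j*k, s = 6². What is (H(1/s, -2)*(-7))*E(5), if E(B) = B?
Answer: 35/18 ≈ 1.9444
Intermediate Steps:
s = 36
(H(1/s, -2)*(-7))*E(5) = ((-2/36)*(-7))*5 = (((1/36)*(-2))*(-7))*5 = -1/18*(-7)*5 = (7/18)*5 = 35/18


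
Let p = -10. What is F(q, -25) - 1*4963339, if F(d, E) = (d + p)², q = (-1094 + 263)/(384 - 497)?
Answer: -63376786290/12769 ≈ -4.9633e+6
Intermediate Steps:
q = 831/113 (q = -831/(-113) = -831*(-1/113) = 831/113 ≈ 7.3540)
F(d, E) = (-10 + d)² (F(d, E) = (d - 10)² = (-10 + d)²)
F(q, -25) - 1*4963339 = (-10 + 831/113)² - 1*4963339 = (-299/113)² - 4963339 = 89401/12769 - 4963339 = -63376786290/12769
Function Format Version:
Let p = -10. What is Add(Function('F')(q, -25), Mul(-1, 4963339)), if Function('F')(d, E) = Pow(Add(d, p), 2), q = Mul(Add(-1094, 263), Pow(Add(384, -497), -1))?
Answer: Rational(-63376786290, 12769) ≈ -4.9633e+6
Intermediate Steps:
q = Rational(831, 113) (q = Mul(-831, Pow(-113, -1)) = Mul(-831, Rational(-1, 113)) = Rational(831, 113) ≈ 7.3540)
Function('F')(d, E) = Pow(Add(-10, d), 2) (Function('F')(d, E) = Pow(Add(d, -10), 2) = Pow(Add(-10, d), 2))
Add(Function('F')(q, -25), Mul(-1, 4963339)) = Add(Pow(Add(-10, Rational(831, 113)), 2), Mul(-1, 4963339)) = Add(Pow(Rational(-299, 113), 2), -4963339) = Add(Rational(89401, 12769), -4963339) = Rational(-63376786290, 12769)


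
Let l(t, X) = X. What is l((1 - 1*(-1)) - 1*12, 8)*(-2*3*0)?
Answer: 0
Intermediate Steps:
l((1 - 1*(-1)) - 1*12, 8)*(-2*3*0) = 8*(-2*3*0) = 8*(-6*0) = 8*0 = 0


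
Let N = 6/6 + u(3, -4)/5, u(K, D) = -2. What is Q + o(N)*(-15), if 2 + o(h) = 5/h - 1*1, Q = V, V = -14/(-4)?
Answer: -153/2 ≈ -76.500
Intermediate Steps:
V = 7/2 (V = -14*(-¼) = 7/2 ≈ 3.5000)
N = ⅗ (N = 6/6 - 2/5 = 6*(⅙) - 2*⅕ = 1 - ⅖ = ⅗ ≈ 0.60000)
Q = 7/2 ≈ 3.5000
o(h) = -3 + 5/h (o(h) = -2 + (5/h - 1*1) = -2 + (5/h - 1) = -2 + (-1 + 5/h) = -3 + 5/h)
Q + o(N)*(-15) = 7/2 + (-3 + 5/(⅗))*(-15) = 7/2 + (-3 + 5*(5/3))*(-15) = 7/2 + (-3 + 25/3)*(-15) = 7/2 + (16/3)*(-15) = 7/2 - 80 = -153/2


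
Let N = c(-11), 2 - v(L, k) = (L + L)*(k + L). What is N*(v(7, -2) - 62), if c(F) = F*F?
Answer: -15730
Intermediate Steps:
v(L, k) = 2 - 2*L*(L + k) (v(L, k) = 2 - (L + L)*(k + L) = 2 - 2*L*(L + k))
c(F) = F²
N = 121 (N = (-11)² = 121)
N*(v(7, -2) - 62) = 121*((2 - 2*7² - 2*7*(-2)) - 62) = 121*((2 - 2*49 + 28) - 62) = 121*((2 - 98 + 28) - 62) = 121*(-68 - 62) = 121*(-130) = -15730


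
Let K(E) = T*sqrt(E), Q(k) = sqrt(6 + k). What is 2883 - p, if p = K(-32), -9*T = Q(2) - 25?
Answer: 2883 + 16*I/9 - 100*I*sqrt(2)/9 ≈ 2883.0 - 13.936*I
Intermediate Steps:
T = 25/9 - 2*sqrt(2)/9 (T = -(sqrt(6 + 2) - 25)/9 = -(sqrt(8) - 25)/9 = -(2*sqrt(2) - 25)/9 = -(-25 + 2*sqrt(2))/9 = 25/9 - 2*sqrt(2)/9 ≈ 2.4635)
K(E) = sqrt(E)*(25/9 - 2*sqrt(2)/9) (K(E) = (25/9 - 2*sqrt(2)/9)*sqrt(E) = sqrt(E)*(25/9 - 2*sqrt(2)/9))
p = 4*I*sqrt(2)*(25 - 2*sqrt(2))/9 (p = sqrt(-32)*(25 - 2*sqrt(2))/9 = (4*I*sqrt(2))*(25 - 2*sqrt(2))/9 = 4*I*sqrt(2)*(25 - 2*sqrt(2))/9 ≈ 13.936*I)
2883 - p = 2883 - 4*I*(-4 + 25*sqrt(2))/9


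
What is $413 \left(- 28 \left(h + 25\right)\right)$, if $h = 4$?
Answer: $-335356$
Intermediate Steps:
$413 \left(- 28 \left(h + 25\right)\right) = 413 \left(- 28 \left(4 + 25\right)\right) = 413 \left(\left(-28\right) 29\right) = 413 \left(-812\right) = -335356$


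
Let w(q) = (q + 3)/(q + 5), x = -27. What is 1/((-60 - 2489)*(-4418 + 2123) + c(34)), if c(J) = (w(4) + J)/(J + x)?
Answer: 63/368547478 ≈ 1.7094e-7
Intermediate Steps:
w(q) = (3 + q)/(5 + q)
c(J) = (7/9 + J)/(-27 + J) (c(J) = ((3 + 4)/(5 + 4) + J)/(J - 27) = (7/9 + J)/(-27 + J))
1/((-60 - 2489)*(-4418 + 2123) + c(34)) = 1/((-60 - 2489)*(-4418 + 2123) + (7/9 + 34)/(-27 + 34)) = 1/(-2549*(-2295) + (313/9)/7) = 1/(5849955 + (⅐)*(313/9)) = 1/(5849955 + 313/63) = 1/(368547478/63) = 63/368547478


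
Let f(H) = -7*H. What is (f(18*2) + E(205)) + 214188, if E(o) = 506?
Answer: 214442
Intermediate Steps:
(f(18*2) + E(205)) + 214188 = (-126*2 + 506) + 214188 = (-7*36 + 506) + 214188 = (-252 + 506) + 214188 = 254 + 214188 = 214442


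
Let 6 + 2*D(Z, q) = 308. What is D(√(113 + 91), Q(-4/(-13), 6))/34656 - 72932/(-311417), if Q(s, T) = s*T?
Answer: 2574555359/10792467552 ≈ 0.23855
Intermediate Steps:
Q(s, T) = T*s
D(Z, q) = 151 (D(Z, q) = -3 + (½)*308 = -3 + 154 = 151)
D(√(113 + 91), Q(-4/(-13), 6))/34656 - 72932/(-311417) = 151/34656 - 72932/(-311417) = 151*(1/34656) - 72932*(-1/311417) = 151/34656 + 72932/311417 = 2574555359/10792467552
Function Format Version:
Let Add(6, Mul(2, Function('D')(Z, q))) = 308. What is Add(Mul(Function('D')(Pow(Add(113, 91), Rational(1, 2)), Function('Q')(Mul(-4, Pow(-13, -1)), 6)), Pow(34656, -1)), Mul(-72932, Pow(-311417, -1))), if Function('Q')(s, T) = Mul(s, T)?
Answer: Rational(2574555359, 10792467552) ≈ 0.23855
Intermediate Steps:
Function('Q')(s, T) = Mul(T, s)
Function('D')(Z, q) = 151 (Function('D')(Z, q) = Add(-3, Mul(Rational(1, 2), 308)) = Add(-3, 154) = 151)
Add(Mul(Function('D')(Pow(Add(113, 91), Rational(1, 2)), Function('Q')(Mul(-4, Pow(-13, -1)), 6)), Pow(34656, -1)), Mul(-72932, Pow(-311417, -1))) = Add(Mul(151, Pow(34656, -1)), Mul(-72932, Pow(-311417, -1))) = Add(Mul(151, Rational(1, 34656)), Mul(-72932, Rational(-1, 311417))) = Add(Rational(151, 34656), Rational(72932, 311417)) = Rational(2574555359, 10792467552)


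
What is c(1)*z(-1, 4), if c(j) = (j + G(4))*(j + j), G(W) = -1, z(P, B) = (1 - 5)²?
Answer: 0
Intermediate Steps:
z(P, B) = 16 (z(P, B) = (-4)² = 16)
c(j) = 2*j*(-1 + j) (c(j) = (j - 1)*(j + j) = (-1 + j)*(2*j) = 2*j*(-1 + j))
c(1)*z(-1, 4) = (2*1*(-1 + 1))*16 = (2*1*0)*16 = 0*16 = 0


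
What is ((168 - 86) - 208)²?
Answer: 15876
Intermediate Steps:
((168 - 86) - 208)² = (82 - 208)² = (-126)² = 15876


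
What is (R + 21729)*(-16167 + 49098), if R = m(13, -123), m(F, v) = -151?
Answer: 710585118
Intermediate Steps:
R = -151
(R + 21729)*(-16167 + 49098) = (-151 + 21729)*(-16167 + 49098) = 21578*32931 = 710585118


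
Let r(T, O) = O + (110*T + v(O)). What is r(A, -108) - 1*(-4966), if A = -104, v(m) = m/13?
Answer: -85674/13 ≈ -6590.3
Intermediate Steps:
v(m) = m/13 (v(m) = m*(1/13) = m/13)
r(T, O) = 110*T + 14*O/13 (r(T, O) = O + (110*T + O/13) = 110*T + 14*O/13)
r(A, -108) - 1*(-4966) = (110*(-104) + (14/13)*(-108)) - 1*(-4966) = (-11440 - 1512/13) + 4966 = -150232/13 + 4966 = -85674/13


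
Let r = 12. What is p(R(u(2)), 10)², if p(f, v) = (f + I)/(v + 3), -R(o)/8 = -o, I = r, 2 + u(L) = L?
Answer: 144/169 ≈ 0.85207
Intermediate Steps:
u(L) = -2 + L
I = 12
R(o) = 8*o (R(o) = -(-8)*o = 8*o)
p(f, v) = (12 + f)/(3 + v) (p(f, v) = (f + 12)/(v + 3) = (12 + f)/(3 + v))
p(R(u(2)), 10)² = ((12 + 8*(-2 + 2))/(3 + 10))² = ((12 + 8*0)/13)² = ((12 + 0)/13)² = ((1/13)*12)² = (12/13)² = 144/169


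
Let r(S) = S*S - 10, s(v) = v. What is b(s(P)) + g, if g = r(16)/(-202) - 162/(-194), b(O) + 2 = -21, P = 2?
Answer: -229081/9797 ≈ -23.383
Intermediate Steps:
b(O) = -23 (b(O) = -2 - 21 = -23)
r(S) = -10 + S² (r(S) = S² - 10 = -10 + S²)
g = -3750/9797 (g = (-10 + 16²)/(-202) - 162/(-194) = (-10 + 256)*(-1/202) - 162*(-1/194) = 246*(-1/202) + 81/97 = -123/101 + 81/97 = -3750/9797 ≈ -0.38277)
b(s(P)) + g = -23 - 3750/9797 = -229081/9797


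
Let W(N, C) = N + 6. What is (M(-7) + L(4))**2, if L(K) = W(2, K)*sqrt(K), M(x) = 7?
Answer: 529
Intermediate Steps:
W(N, C) = 6 + N
L(K) = 8*sqrt(K) (L(K) = (6 + 2)*sqrt(K) = 8*sqrt(K))
(M(-7) + L(4))**2 = (7 + 8*sqrt(4))**2 = (7 + 8*2)**2 = (7 + 16)**2 = 23**2 = 529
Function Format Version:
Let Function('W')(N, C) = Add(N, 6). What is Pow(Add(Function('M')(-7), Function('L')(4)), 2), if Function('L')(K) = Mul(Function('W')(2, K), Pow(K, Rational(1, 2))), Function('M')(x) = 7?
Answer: 529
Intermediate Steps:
Function('W')(N, C) = Add(6, N)
Function('L')(K) = Mul(8, Pow(K, Rational(1, 2))) (Function('L')(K) = Mul(Add(6, 2), Pow(K, Rational(1, 2))) = Mul(8, Pow(K, Rational(1, 2))))
Pow(Add(Function('M')(-7), Function('L')(4)), 2) = Pow(Add(7, Mul(8, Pow(4, Rational(1, 2)))), 2) = Pow(Add(7, Mul(8, 2)), 2) = Pow(Add(7, 16), 2) = Pow(23, 2) = 529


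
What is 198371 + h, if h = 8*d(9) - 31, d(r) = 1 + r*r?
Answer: 198996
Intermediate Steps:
d(r) = 1 + r²
h = 625 (h = 8*(1 + 9²) - 31 = 8*(1 + 81) - 31 = 8*82 - 31 = 656 - 31 = 625)
198371 + h = 198371 + 625 = 198996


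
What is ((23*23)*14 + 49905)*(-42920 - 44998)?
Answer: -5038668498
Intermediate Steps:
((23*23)*14 + 49905)*(-42920 - 44998) = (529*14 + 49905)*(-87918) = (7406 + 49905)*(-87918) = 57311*(-87918) = -5038668498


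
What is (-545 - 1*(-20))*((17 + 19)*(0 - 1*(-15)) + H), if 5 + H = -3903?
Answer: 1768200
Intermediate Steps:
H = -3908 (H = -5 - 3903 = -3908)
(-545 - 1*(-20))*((17 + 19)*(0 - 1*(-15)) + H) = (-545 - 1*(-20))*((17 + 19)*(0 - 1*(-15)) - 3908) = (-545 + 20)*(36*(0 + 15) - 3908) = -525*(36*15 - 3908) = -525*(540 - 3908) = -525*(-3368) = 1768200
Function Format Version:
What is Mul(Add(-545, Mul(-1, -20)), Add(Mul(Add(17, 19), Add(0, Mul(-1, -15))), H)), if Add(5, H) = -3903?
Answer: 1768200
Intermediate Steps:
H = -3908 (H = Add(-5, -3903) = -3908)
Mul(Add(-545, Mul(-1, -20)), Add(Mul(Add(17, 19), Add(0, Mul(-1, -15))), H)) = Mul(Add(-545, Mul(-1, -20)), Add(Mul(Add(17, 19), Add(0, Mul(-1, -15))), -3908)) = Mul(Add(-545, 20), Add(Mul(36, Add(0, 15)), -3908)) = Mul(-525, Add(Mul(36, 15), -3908)) = Mul(-525, Add(540, -3908)) = Mul(-525, -3368) = 1768200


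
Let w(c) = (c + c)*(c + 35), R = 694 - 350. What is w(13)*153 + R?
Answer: 191288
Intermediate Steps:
R = 344
w(c) = 2*c*(35 + c) (w(c) = (2*c)*(35 + c) = 2*c*(35 + c))
w(13)*153 + R = (2*13*(35 + 13))*153 + 344 = (2*13*48)*153 + 344 = 1248*153 + 344 = 190944 + 344 = 191288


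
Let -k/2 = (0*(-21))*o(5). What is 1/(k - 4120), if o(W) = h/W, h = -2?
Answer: -1/4120 ≈ -0.00024272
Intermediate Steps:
o(W) = -2/W
k = 0 (k = -2*0*(-21)*(-2/5) = -0*(-2*⅕) = -0*(-2)/5 = -2*0 = 0)
1/(k - 4120) = 1/(0 - 4120) = 1/(-4120) = -1/4120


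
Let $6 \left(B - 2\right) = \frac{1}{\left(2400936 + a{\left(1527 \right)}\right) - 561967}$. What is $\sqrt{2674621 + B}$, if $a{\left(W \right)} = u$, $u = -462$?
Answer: $\frac{\sqrt{325458524519802358014}}{11031042} \approx 1635.4$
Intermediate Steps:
$a{\left(W \right)} = -462$
$B = \frac{22062085}{11031042}$ ($B = 2 + \frac{1}{6 \left(\left(2400936 - 462\right) - 561967\right)} = 2 + \frac{1}{6 \left(2400474 - 561967\right)} = 2 + \frac{1}{6 \cdot 1838507} = 2 + \frac{1}{6} \cdot \frac{1}{1838507} = 2 + \frac{1}{11031042} = \frac{22062085}{11031042} \approx 2.0$)
$\sqrt{2674621 + B} = \sqrt{2674621 + \frac{22062085}{11031042}} = \sqrt{\frac{29503878647167}{11031042}} = \frac{\sqrt{325458524519802358014}}{11031042}$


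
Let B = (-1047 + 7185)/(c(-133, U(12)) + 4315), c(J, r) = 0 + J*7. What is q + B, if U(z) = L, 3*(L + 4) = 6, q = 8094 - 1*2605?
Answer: 1032273/188 ≈ 5490.8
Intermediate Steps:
q = 5489 (q = 8094 - 2605 = 5489)
L = -2 (L = -4 + (1/3)*6 = -4 + 2 = -2)
U(z) = -2
c(J, r) = 7*J (c(J, r) = 0 + 7*J = 7*J)
B = 341/188 (B = (-1047 + 7185)/(7*(-133) + 4315) = 6138/(-931 + 4315) = 6138/3384 = 6138*(1/3384) = 341/188 ≈ 1.8138)
q + B = 5489 + 341/188 = 1032273/188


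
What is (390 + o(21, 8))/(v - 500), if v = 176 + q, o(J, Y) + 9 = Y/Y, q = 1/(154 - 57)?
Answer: -37054/31427 ≈ -1.1791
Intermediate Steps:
q = 1/97 ≈ 0.010309
o(J, Y) = -8 (o(J, Y) = -9 + Y/Y = -9 + 1 = -8)
v = 17073/97 (v = 176 + 1/97 = 17073/97 ≈ 176.01)
(390 + o(21, 8))/(v - 500) = (390 - 8)/(17073/97 - 500) = 382/(-31427/97) = 382*(-97/31427) = -37054/31427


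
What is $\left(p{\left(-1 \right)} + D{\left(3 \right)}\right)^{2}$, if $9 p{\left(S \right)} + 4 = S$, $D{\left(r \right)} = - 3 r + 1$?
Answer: $\frac{5929}{81} \approx 73.198$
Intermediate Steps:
$D{\left(r \right)} = 1 - 3 r$
$p{\left(S \right)} = - \frac{4}{9} + \frac{S}{9}$
$\left(p{\left(-1 \right)} + D{\left(3 \right)}\right)^{2} = \left(\left(- \frac{4}{9} + \frac{1}{9} \left(-1\right)\right) + \left(1 - 9\right)\right)^{2} = \left(\left(- \frac{4}{9} - \frac{1}{9}\right) + \left(1 - 9\right)\right)^{2} = \left(- \frac{5}{9} - 8\right)^{2} = \left(- \frac{77}{9}\right)^{2} = \frac{5929}{81}$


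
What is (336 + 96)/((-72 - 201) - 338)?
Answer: -432/611 ≈ -0.70704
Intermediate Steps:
(336 + 96)/((-72 - 201) - 338) = 432/(-273 - 338) = 432/(-611) = 432*(-1/611) = -432/611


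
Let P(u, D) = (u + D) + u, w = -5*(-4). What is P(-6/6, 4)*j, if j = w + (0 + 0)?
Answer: 40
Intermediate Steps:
w = 20
P(u, D) = D + 2*u (P(u, D) = (D + u) + u = D + 2*u)
j = 20 (j = 20 + (0 + 0) = 20 + 0 = 20)
P(-6/6, 4)*j = (4 + 2*(-6/6))*20 = (4 + 2*(-6*1/6))*20 = (4 + 2*(-1))*20 = (4 - 2)*20 = 2*20 = 40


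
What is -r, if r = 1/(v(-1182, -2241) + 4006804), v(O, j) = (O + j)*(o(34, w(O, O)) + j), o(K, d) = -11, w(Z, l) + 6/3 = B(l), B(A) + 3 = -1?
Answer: -1/11715400 ≈ -8.5358e-8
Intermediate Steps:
B(A) = -4 (B(A) = -3 - 1 = -4)
w(Z, l) = -6 (w(Z, l) = -2 - 4 = -6)
v(O, j) = (-11 + j)*(O + j) (v(O, j) = (O + j)*(-11 + j) = (-11 + j)*(O + j))
r = 1/11715400 (r = 1/(((-2241)² - 11*(-1182) - 11*(-2241) - 1182*(-2241)) + 4006804) = 1/((5022081 + 13002 + 24651 + 2648862) + 4006804) = 1/(7708596 + 4006804) = 1/11715400 ≈ 8.5358e-8)
-r = -1*1/11715400 = -1/11715400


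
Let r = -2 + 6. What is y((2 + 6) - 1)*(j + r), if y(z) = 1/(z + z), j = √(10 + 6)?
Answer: 4/7 ≈ 0.57143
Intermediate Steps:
j = 4 (j = √16 = 4)
r = 4
y(z) = 1/(2*z)
y((2 + 6) - 1)*(j + r) = (1/(2*((2 + 6) - 1)))*(4 + 4) = (1/(2*(8 - 1)))*8 = ((½)/7)*8 = ((½)*(⅐))*8 = (1/14)*8 = 4/7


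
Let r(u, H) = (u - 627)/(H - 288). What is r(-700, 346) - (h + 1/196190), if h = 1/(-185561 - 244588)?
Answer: -27996695186248/1223668518495 ≈ -22.879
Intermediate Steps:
r(u, H) = (-627 + u)/(-288 + H)
h = -1/430149 (h = 1/(-430149) = -1/430149 ≈ -2.3248e-6)
r(-700, 346) - (h + 1/196190) = (-627 - 700)/(-288 + 346) - (-1/430149 + 1/196190) = -1327/58 - (-1/430149 + 1/196190) = (1/58)*(-1327) - 1*233959/84390932310 = -1327/58 - 233959/84390932310 = -27996695186248/1223668518495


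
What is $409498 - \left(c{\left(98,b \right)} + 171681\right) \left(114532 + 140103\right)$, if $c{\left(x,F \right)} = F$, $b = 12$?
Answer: $-43718637557$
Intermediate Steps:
$409498 - \left(c{\left(98,b \right)} + 171681\right) \left(114532 + 140103\right) = 409498 - \left(12 + 171681\right) \left(114532 + 140103\right) = 409498 - 171693 \cdot 254635 = 409498 - 43719047055 = -43718637557$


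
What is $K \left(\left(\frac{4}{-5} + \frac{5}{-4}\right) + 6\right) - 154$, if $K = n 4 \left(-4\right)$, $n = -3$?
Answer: $\frac{178}{5} \approx 35.6$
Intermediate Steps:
$K = 48$ ($K = \left(-3\right) 4 \left(-4\right) = \left(-12\right) \left(-4\right) = 48$)
$K \left(\left(\frac{4}{-5} + \frac{5}{-4}\right) + 6\right) - 154 = 48 \left(\left(\frac{4}{-5} + \frac{5}{-4}\right) + 6\right) - 154 = 48 \left(\left(4 \left(- \frac{1}{5}\right) + 5 \left(- \frac{1}{4}\right)\right) + 6\right) - 154 = 48 \left(\left(- \frac{4}{5} - \frac{5}{4}\right) + 6\right) - 154 = 48 \left(- \frac{41}{20} + 6\right) - 154 = 48 \cdot \frac{79}{20} - 154 = \frac{948}{5} - 154 = \frac{178}{5}$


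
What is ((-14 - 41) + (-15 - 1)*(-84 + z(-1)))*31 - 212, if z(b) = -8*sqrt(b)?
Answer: 39747 + 3968*I ≈ 39747.0 + 3968.0*I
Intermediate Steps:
((-14 - 41) + (-15 - 1)*(-84 + z(-1)))*31 - 212 = ((-14 - 41) + (-15 - 1)*(-84 - 8*I))*31 - 212 = (-55 - 16*(-84 - 8*I))*31 - 212 = (-55 + (1344 + 128*I))*31 - 212 = (1289 + 128*I)*31 - 212 = (39959 + 3968*I) - 212 = 39747 + 3968*I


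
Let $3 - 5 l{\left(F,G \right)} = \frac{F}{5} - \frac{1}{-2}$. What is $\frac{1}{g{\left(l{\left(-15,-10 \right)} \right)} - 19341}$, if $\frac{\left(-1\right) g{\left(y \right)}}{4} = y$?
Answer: $- \frac{5}{96727} \approx -5.1692 \cdot 10^{-5}$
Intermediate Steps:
$l{\left(F,G \right)} = \frac{1}{2} - \frac{F}{25}$ ($l{\left(F,G \right)} = \frac{3}{5} - \frac{\frac{F}{5} - \frac{1}{-2}}{5} = \frac{3}{5} - \frac{F \frac{1}{5} - - \frac{1}{2}}{5} = \frac{3}{5} - \frac{\frac{F}{5} + \frac{1}{2}}{5} = \frac{3}{5} - \frac{\frac{1}{2} + \frac{F}{5}}{5} = \frac{3}{5} - \left(\frac{1}{10} + \frac{F}{25}\right) = \frac{1}{2} - \frac{F}{25}$)
$g{\left(y \right)} = - 4 y$
$\frac{1}{g{\left(l{\left(-15,-10 \right)} \right)} - 19341} = \frac{1}{- 4 \left(\frac{1}{2} - - \frac{3}{5}\right) - 19341} = \frac{1}{- 4 \left(\frac{1}{2} + \frac{3}{5}\right) - 19341} = \frac{1}{\left(-4\right) \frac{11}{10} - 19341} = \frac{1}{- \frac{22}{5} - 19341} = \frac{1}{- \frac{96727}{5}} = - \frac{5}{96727}$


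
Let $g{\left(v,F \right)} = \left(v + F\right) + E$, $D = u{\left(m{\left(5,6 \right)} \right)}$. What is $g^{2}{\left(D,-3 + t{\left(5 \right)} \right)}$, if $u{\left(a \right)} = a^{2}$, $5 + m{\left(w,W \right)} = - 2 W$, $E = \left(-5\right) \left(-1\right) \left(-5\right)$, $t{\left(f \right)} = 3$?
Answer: $69696$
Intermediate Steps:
$E = -25$ ($E = 5 \left(-5\right) = -25$)
$m{\left(w,W \right)} = -5 - 2 W$
$D = 289$ ($D = \left(-5 - 12\right)^{2} = \left(-17\right)^{2} = 289$)
$g{\left(v,F \right)} = -25 + F + v$ ($g{\left(v,F \right)} = \left(v + F\right) - 25 = \left(F + v\right) - 25 = -25 + F + v$)
$g^{2}{\left(D,-3 + t{\left(5 \right)} \right)} = \left(-25 + \left(-3 + 3\right) + 289\right)^{2} = \left(-25 + 0 + 289\right)^{2} = 264^{2} = 69696$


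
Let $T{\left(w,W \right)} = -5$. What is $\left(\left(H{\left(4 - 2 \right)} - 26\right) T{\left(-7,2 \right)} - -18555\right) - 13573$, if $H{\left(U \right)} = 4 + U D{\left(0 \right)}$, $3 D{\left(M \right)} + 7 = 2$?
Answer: $\frac{15326}{3} \approx 5108.7$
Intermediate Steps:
$D{\left(M \right)} = - \frac{5}{3}$ ($D{\left(M \right)} = - \frac{7}{3} + \frac{1}{3} \cdot 2 = - \frac{7}{3} + \frac{2}{3} = - \frac{5}{3}$)
$H{\left(U \right)} = 4 - \frac{5 U}{3}$ ($H{\left(U \right)} = 4 + U \left(- \frac{5}{3}\right) = 4 - \frac{5 U}{3}$)
$\left(\left(H{\left(4 - 2 \right)} - 26\right) T{\left(-7,2 \right)} - -18555\right) - 13573 = \left(\left(\left(4 - \frac{5 \left(4 - 2\right)}{3}\right) - 26\right) \left(-5\right) - -18555\right) - 13573 = \left(\left(\left(4 - \frac{5 \left(4 - 2\right)}{3}\right) - 26\right) \left(-5\right) + 18555\right) - 13573 = \left(\left(\left(4 - \frac{10}{3}\right) - 26\right) \left(-5\right) + 18555\right) - 13573 = \left(\left(\frac{2}{3} - 26\right) \left(-5\right) + 18555\right) - 13573 = \left(\left(- \frac{76}{3}\right) \left(-5\right) + 18555\right) - 13573 = \left(\frac{380}{3} + 18555\right) - 13573 = \frac{56045}{3} - 13573 = \frac{15326}{3}$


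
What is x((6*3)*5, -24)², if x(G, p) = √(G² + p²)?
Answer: 8676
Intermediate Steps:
x((6*3)*5, -24)² = (√(((6*3)*5)² + (-24)²))² = (√((18*5)² + 576))² = (√(90² + 576))² = (√(8100 + 576))² = (√8676)² = (6*√241)² = 8676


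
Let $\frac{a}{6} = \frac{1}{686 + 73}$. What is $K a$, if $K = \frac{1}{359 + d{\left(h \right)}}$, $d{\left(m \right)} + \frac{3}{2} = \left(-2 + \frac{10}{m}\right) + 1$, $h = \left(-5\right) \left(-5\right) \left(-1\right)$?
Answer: $\frac{20}{900933} \approx 2.2199 \cdot 10^{-5}$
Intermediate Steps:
$h = -25$ ($h = 25 \left(-1\right) = -25$)
$a = \frac{2}{253}$ ($a = \frac{6}{686 + 73} = \frac{6}{759} = 6 \cdot \frac{1}{759} = \frac{2}{253} \approx 0.0079051$)
$d{\left(m \right)} = - \frac{5}{2} + \frac{10}{m}$ ($d{\left(m \right)} = - \frac{3}{2} + \left(\left(-2 + \frac{10}{m}\right) + 1\right) = - \frac{3}{2} - \left(1 - \frac{10}{m}\right) = - \frac{5}{2} + \frac{10}{m}$)
$K = \frac{10}{3561}$ ($K = \frac{1}{359 - \left(\frac{5}{2} - \frac{10}{-25}\right)} = \frac{1}{359 + \left(- \frac{5}{2} + 10 \left(- \frac{1}{25}\right)\right)} = \frac{1}{359 - \frac{29}{10}} = \frac{1}{\frac{3561}{10}} = \frac{10}{3561} \approx 0.0028082$)
$K a = \frac{10}{3561} \cdot \frac{2}{253} = \frac{20}{900933}$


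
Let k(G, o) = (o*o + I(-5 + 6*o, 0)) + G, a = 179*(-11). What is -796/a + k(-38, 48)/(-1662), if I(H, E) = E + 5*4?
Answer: -529697/545413 ≈ -0.97118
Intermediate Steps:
a = -1969
I(H, E) = 20 + E (I(H, E) = E + 20 = 20 + E)
k(G, o) = 20 + G + o**2 (k(G, o) = (o*o + (20 + 0)) + G = (o**2 + 20) + G = (20 + o**2) + G = 20 + G + o**2)
-796/a + k(-38, 48)/(-1662) = -796/(-1969) + (20 - 38 + 48**2)/(-1662) = -796*(-1/1969) + (20 - 38 + 2304)*(-1/1662) = 796/1969 + 2286*(-1/1662) = 796/1969 - 381/277 = -529697/545413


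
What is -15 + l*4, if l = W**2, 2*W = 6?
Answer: 21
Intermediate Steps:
W = 3 (W = (1/2)*6 = 3)
l = 9 (l = 3**2 = 9)
-15 + l*4 = -15 + 9*4 = -15 + 36 = 21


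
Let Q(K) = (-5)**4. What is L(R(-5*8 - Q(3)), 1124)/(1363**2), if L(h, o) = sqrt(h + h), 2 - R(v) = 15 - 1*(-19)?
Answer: 8*I/1857769 ≈ 4.3062e-6*I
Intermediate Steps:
Q(K) = 625
R(v) = -32 (R(v) = 2 - (15 - 1*(-19)) = 2 - (15 + 19) = 2 - 1*34 = 2 - 34 = -32)
L(h, o) = sqrt(2)*sqrt(h) (L(h, o) = sqrt(2*h) = sqrt(2)*sqrt(h))
L(R(-5*8 - Q(3)), 1124)/(1363**2) = (sqrt(2)*sqrt(-32))/(1363**2) = (sqrt(2)*(4*I*sqrt(2)))/1857769 = (8*I)*(1/1857769) = 8*I/1857769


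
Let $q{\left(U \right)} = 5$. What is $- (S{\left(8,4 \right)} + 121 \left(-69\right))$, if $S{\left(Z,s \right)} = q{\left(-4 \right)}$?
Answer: $8344$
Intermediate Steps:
$S{\left(Z,s \right)} = 5$
$- (S{\left(8,4 \right)} + 121 \left(-69\right)) = - (5 + 121 \left(-69\right)) = - (5 - 8349) = \left(-1\right) \left(-8344\right) = 8344$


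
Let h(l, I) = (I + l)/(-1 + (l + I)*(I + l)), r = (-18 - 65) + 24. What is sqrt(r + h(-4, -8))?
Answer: I*sqrt(1208207)/143 ≈ 7.6866*I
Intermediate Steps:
r = -59 (r = -83 + 24 = -59)
h(l, I) = (I + l)/(-1 + (I + l)**2) (h(l, I) = (I + l)/(-1 + (I + l)*(I + l)) = (I + l)/(-1 + (I + l)**2))
sqrt(r + h(-4, -8)) = sqrt(-59 + (-8 - 4)/(-1 + (-8 - 4)**2)) = sqrt(-59 - 12/(-1 + (-12)**2)) = sqrt(-59 - 12/(-1 + 144)) = sqrt(-59 - 12/143) = sqrt(-8449/143) = I*sqrt(1208207)/143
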